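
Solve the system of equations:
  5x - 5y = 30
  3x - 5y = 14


Using Cramer's rule:
Determinant D = (5)(-5) - (3)(-5) = -25 + 15 = -10
Dx = (30)(-5) - (14)(-5) = -150 + 70 = -80
Dy = (5)(14) - (3)(30) = 70 - 90 = -20
x = Dx/D = -80/-10 = 8
y = Dy/D = -20/-10 = 2

x = 8, y = 2


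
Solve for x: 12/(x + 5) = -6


Multiply both sides by (x + 5): 12 = -6(x + 5)
Distribute: 12 = -6x - 30
-6x = 12 + 30 = 42
x = -7

x = -7


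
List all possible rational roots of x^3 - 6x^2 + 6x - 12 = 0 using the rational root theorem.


Rational root theorem: possible roots are ±p/q where:
  p divides the constant term (-12): p ∈ {1, 2, 3, 4, 6, 12}
  q divides the leading coefficient (1): q ∈ {1}

All possible rational roots: -12, -6, -4, -3, -2, -1, 1, 2, 3, 4, 6, 12

-12, -6, -4, -3, -2, -1, 1, 2, 3, 4, 6, 12


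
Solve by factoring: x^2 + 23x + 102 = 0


We need two numbers that multiply to 102 and add to 23.
Those numbers are 17 and 6 (since 17 * 6 = 102 and 17 + 6 = 23).
So x^2 + 23x + 102 = (x + 17)(x + 6) = 0
Setting each factor to zero: x = -17 or x = -6

x = -17, x = -6


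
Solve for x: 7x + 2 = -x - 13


Starting with: 7x + 2 = -x - 13
Move all x terms to left: (7 + 1)x = -13 - 2
Simplify: 8x = -15
Divide both sides by 8: x = -15/8

x = -15/8


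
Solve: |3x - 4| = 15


An absolute value equation |expr| = 15 gives two cases:
Case 1: 3x - 4 = 15
  3x = 19, so x = 19/3
Case 2: 3x - 4 = -15
  3x = -11, so x = -11/3

x = -11/3, x = 19/3


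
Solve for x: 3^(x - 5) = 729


Express both sides with the same base.
729 = 3^6
Since the bases match, equate exponents: x - 5 = 6
So x = 6 - (-5) = 11

x = 11


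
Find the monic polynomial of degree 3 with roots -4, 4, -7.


A monic polynomial with roots -4, 4, -7 is:
p(x) = (x + 4)(x - 4)(x + 7)
After multiplying by (x + 4): x + 4
After multiplying by (x - 4): x^2 - 16
After multiplying by (x + 7): x^3 + 7x^2 - 16x - 112

x^3 + 7x^2 - 16x - 112


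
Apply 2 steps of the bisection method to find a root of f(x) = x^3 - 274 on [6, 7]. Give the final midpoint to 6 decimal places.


f(x) = x^3 - 274
f(6) = -58 < 0
f(7) = 69 > 0

Step 1: midpoint = (6.000000 + 7.000000)/2 = 6.500000
  f(6.500000) = 0.625000
  f(mid) > 0, so root is in [6.000000, 6.500000]

Step 2: midpoint = (6.000000 + 6.500000)/2 = 6.250000
  f(6.250000) = -29.859375
  f(mid) < 0, so root is in [6.250000, 6.500000]

midpoint = 6.250000


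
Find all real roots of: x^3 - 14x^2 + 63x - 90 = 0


Let p(x) = x^3 - 14x^2 + 63x - 90. By the rational root theorem (leading coefficient 1), any rational root is an integer divisor of 90: try ±1, ±2, ... in turn.
Test x = 1: value = -40 ≠ 0.
Test x = -1: value = -168 ≠ 0.
Test x = 2: value = -12 ≠ 0.
Test x = -2: value = -280 ≠ 0.
Test x = 3: value = 0 ✓, so (x - 3) is a factor.
Synthetic division by (x - 3): bring down 1; 1(3) - 14 = -11; (-11)(3) + 63 = 30; 30(3) - 90 = 0 → quotient x^2 - 11x + 30, remainder 0.
Solve the quadratic x^2 - 11x + 30 = 0: discriminant = (-11)^2 - 4(1)(30) = 121 - 120 = 1.
sqrt(1) = 1, so x = (11 ± 1)/2: x = 6 or x = 5.

x = 3, x = 5, x = 6


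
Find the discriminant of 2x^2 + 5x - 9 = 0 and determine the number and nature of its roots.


For ax^2 + bx + c = 0, discriminant D = b^2 - 4ac
Here a = 2, b = 5, c = -9
D = (5)^2 - 4(2)(-9) = 25 + 72 = 97

D = 97 > 0 but not a perfect square
The equation has 2 distinct real irrational roots.

Discriminant = 97, 2 distinct real irrational roots


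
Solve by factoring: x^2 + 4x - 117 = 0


We need two numbers that multiply to -117 and add to 4.
Those numbers are -9 and 13 (since (-9) * 13 = -117 and (-9) + 13 = 4).
So x^2 + 4x - 117 = (x - 9)(x + 13) = 0
Setting each factor to zero: x = 9 or x = -13

x = -13, x = 9


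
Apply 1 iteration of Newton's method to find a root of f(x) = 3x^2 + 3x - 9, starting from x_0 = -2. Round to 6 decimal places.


Newton's method: x_(n+1) = x_n - f(x_n)/f'(x_n)
f(x) = 3x^2 + 3x - 9
f'(x) = 6x + 3

Iteration 1:
  f(-2.000000) = -3.000000
  f'(-2.000000) = -9.000000
  x_1 = -2.000000 - (-3.000000)/(-9.000000) = -2.333333

x_1 = -2.333333


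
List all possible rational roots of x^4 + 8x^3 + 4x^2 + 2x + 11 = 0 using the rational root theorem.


Rational root theorem: possible roots are ±p/q where:
  p divides the constant term (11): p ∈ {1, 11}
  q divides the leading coefficient (1): q ∈ {1}

All possible rational roots: -11, -1, 1, 11

-11, -1, 1, 11


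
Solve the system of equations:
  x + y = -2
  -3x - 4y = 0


Using Cramer's rule:
Determinant D = (1)(-4) - (-3)(1) = -4 + 3 = -1
Dx = (-2)(-4) - (0)(1) = 8 - 0 = 8
Dy = (1)(0) - (-3)(-2) = 0 - 6 = -6
x = Dx/D = 8/-1 = -8
y = Dy/D = -6/-1 = 6

x = -8, y = 6


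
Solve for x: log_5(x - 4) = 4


Convert to exponential form: x - 4 = 5^4 = 625
x = 625 + 4 = 629
Check: log_5(629 - 4) = log_5(625) = log_5(625) = 4 ✓

x = 629


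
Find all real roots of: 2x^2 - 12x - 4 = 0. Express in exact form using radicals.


Using the quadratic formula: x = (-b ± sqrt(b^2 - 4ac)) / (2a)
Here a = 2, b = -12, c = -4
Discriminant = b^2 - 4ac = (-12)^2 - 4(2)(-4) = 144 + 32 = 176
Since discriminant = 176 > 0, there are two real roots.
x = (12 ± 4*sqrt(11)) / 4
Simplifying: x = 3 ± sqrt(11)
Numerically: x ≈ 6.3166 or x ≈ -0.3166

x = 3 + sqrt(11) or x = 3 - sqrt(11)


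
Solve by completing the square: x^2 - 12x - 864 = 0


Start: x^2 - 12x - 864 = 0
Move constant: x^2 - 12x = 864
Half of -12 is -6, squared is 36
Add 36 to both sides: x^2 - 12x + 36 = 900
(x - 6)^2 = 900
x - 6 = ±30
x = 6 + 30 = 36 or x = 6 - 30 = -24

x = -24, x = 36


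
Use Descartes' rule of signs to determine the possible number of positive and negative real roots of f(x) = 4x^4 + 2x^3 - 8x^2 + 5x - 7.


Descartes' rule of signs:

For positive roots, count sign changes in f(x) = 4x^4 + 2x^3 - 8x^2 + 5x - 7:
Signs of coefficients: +, +, -, +, -
Number of sign changes: 3
Possible positive real roots: 3, 1

For negative roots, examine f(-x) = 4x^4 - 2x^3 - 8x^2 - 5x - 7:
Signs of coefficients: +, -, -, -, -
Number of sign changes: 1
Possible negative real roots: 1

Positive roots: 3 or 1; Negative roots: 1


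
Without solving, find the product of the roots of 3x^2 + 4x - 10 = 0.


By Vieta's formulas for ax^2 + bx + c = 0:
  Sum of roots = -b/a
  Product of roots = c/a

Here a = 3, b = 4, c = -10
Sum = -(4)/3 = -4/3
Product = -10/3 = -10/3

Product = -10/3


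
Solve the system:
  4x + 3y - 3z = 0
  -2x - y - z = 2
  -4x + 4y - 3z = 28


Using Cramer's rule. Expand each determinant along the first row.
D  = 4*[(-1)*(-3) - (-1)*4] - 3*[(-2)*(-3) - (-1)*(-4)] + (-3)*[(-2)*4 - (-1)*(-4)]
  = 4*(7) - 3*(2) + (-3)*(-12) = 58
Dx = 0*[(-1)*(-3) - (-1)*4] - 3*[2*(-3) - (-1)*28] + (-3)*[2*4 - (-1)*28]
  = 0*(7) - 3*(22) + (-3)*(36) = -174
Dy = 4*[2*(-3) - (-1)*28] - 0*[(-2)*(-3) - (-1)*(-4)] + (-3)*[(-2)*28 - 2*(-4)]
  = 4*(22) - 0*(2) + (-3)*(-48) = 232
Dz = 4*[(-1)*28 - 2*4] - 3*[(-2)*28 - 2*(-4)] + 0*[(-2)*4 - (-1)*(-4)]
  = 4*(-36) - 3*(-48) + 0*(-12) = 0
x = Dx/D = -174/58 = -3, y = Dy/D = 232/58 = 4, z = Dz/D = 0/58 = 0
Check eq1: (4)(-3) + (3)(4) + (-3)(0) = 0 = 0 ✓
Check eq2: (-2)(-3) + (-1)(4) + (-1)(0) = 2 = 2 ✓
Check eq3: (-4)(-3) + (4)(4) + (-3)(0) = 28 = 28 ✓

x = -3, y = 4, z = 0


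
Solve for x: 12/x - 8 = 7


Subtract -8 from both sides: 12/x = 15
Multiply both sides by x: 12 = 15 * x
Divide by 15: x = 4/5

x = 4/5


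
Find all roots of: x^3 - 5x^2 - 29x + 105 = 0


Let p(x) = x^3 - 5x^2 - 29x + 105. By the rational root theorem (leading coefficient 1), any rational root is an integer divisor of 105: try ±1, ±2, ... in turn.
Test x = 1: value = 72 ≠ 0.
Test x = -1: value = 128 ≠ 0.
Test x = 3: value = 0 ✓, so (x - 3) is a factor.
Synthetic division by (x - 3): bring down 1; 1(3) - 5 = -2; (-2)(3) - 29 = -35; (-35)(3) + 105 = 0 → quotient x^2 - 2x - 35, remainder 0.
Solve the quadratic x^2 - 2x - 35 = 0: discriminant = (-2)^2 - 4(1)(-35) = 4 + 140 = 144.
sqrt(144) = 12, so x = (2 ± 12)/2: x = 7 or x = -5.
Collecting all roots found:

x = -5, x = 3, x = 7


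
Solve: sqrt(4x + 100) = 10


Square both sides: 4x + 100 = 10^2 = 100
4x = 100 - 100 = 0
x = 0
Check: sqrt(4*0 + 100) = sqrt(100) = 10 ✓

x = 0


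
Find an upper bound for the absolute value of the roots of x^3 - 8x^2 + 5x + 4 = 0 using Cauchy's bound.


Cauchy's bound: all roots r satisfy |r| <= 1 + max(|a_i/a_n|) for i = 0,...,n-1
where a_n is the leading coefficient.

Coefficients: [1, -8, 5, 4]
Leading coefficient a_n = 1
Ratios |a_i/a_n|: 8, 5, 4
Maximum ratio: 8
Cauchy's bound: |r| <= 1 + 8 = 9

Upper bound = 9


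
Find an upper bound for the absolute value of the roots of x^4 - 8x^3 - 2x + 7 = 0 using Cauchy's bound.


Cauchy's bound: all roots r satisfy |r| <= 1 + max(|a_i/a_n|) for i = 0,...,n-1
where a_n is the leading coefficient.

Coefficients: [1, -8, 0, -2, 7]
Leading coefficient a_n = 1
Ratios |a_i/a_n|: 8, 0, 2, 7
Maximum ratio: 8
Cauchy's bound: |r| <= 1 + 8 = 9

Upper bound = 9


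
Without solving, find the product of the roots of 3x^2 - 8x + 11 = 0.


By Vieta's formulas for ax^2 + bx + c = 0:
  Sum of roots = -b/a
  Product of roots = c/a

Here a = 3, b = -8, c = 11
Sum = -(-8)/3 = 8/3
Product = 11/3 = 11/3

Product = 11/3


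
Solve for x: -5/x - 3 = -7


Subtract -3 from both sides: -5/x = -4
Multiply both sides by x: -5 = -4 * x
Divide by -4: x = 5/4

x = 5/4


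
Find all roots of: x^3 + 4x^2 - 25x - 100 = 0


Let p(x) = x^3 + 4x^2 - 25x - 100. By the rational root theorem (leading coefficient 1), any rational root is an integer divisor of 100: try ±1, ±2, ... in turn.
Test x = 1: value = -120 ≠ 0.
Test x = -1: value = -72 ≠ 0.
Test x = 2: value = -126 ≠ 0.
Test x = -2: value = -42 ≠ 0.
Test x = 4: value = -72 ≠ 0.
Test x = -4: value = 0 ✓, so (x + 4) is a factor.
Synthetic division by (x + 4): bring down 1; 1(-4) + 4 = 0; 0(-4) - 25 = -25; (-25)(-4) - 100 = 0 → quotient x^2 - 25, remainder 0.
Solve the quadratic x^2 - 25 = 0: discriminant = 0^2 - 4(1)(-25) = 0 + 100 = 100.
sqrt(100) = 10, so x = (0 ± 10)/2: x = 5 or x = -5.
Collecting all roots found:

x = -5, x = -4, x = 5


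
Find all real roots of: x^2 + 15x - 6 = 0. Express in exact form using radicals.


Using the quadratic formula: x = (-b ± sqrt(b^2 - 4ac)) / (2a)
Here a = 1, b = 15, c = -6
Discriminant = b^2 - 4ac = 15^2 - 4(1)(-6) = 225 + 24 = 249
Since discriminant = 249 > 0, there are two real roots.
x = (-15 ± sqrt(249)) / 2
Numerically: x ≈ 0.3899 or x ≈ -15.3899

x = (-15 + sqrt(249)) / 2 or x = (-15 - sqrt(249)) / 2


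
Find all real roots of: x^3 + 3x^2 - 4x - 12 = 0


Let p(x) = x^3 + 3x^2 - 4x - 12. By the rational root theorem (leading coefficient 1), any rational root is an integer divisor of 12: try ±1, ±2, ... in turn.
Test x = 1: value = -12 ≠ 0.
Test x = -1: value = -6 ≠ 0.
Test x = 2: value = 0 ✓, so (x - 2) is a factor.
Synthetic division by (x - 2): bring down 1; 1(2) + 3 = 5; 5(2) - 4 = 6; 6(2) - 12 = 0 → quotient x^2 + 5x + 6, remainder 0.
Solve the quadratic x^2 + 5x + 6 = 0: discriminant = 5^2 - 4(1)(6) = 25 - 24 = 1.
sqrt(1) = 1, so x = (-5 ± 1)/2: x = -2 or x = -3.

x = -3, x = -2, x = 2


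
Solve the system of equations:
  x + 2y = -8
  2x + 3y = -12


Using Cramer's rule:
Determinant D = (1)(3) - (2)(2) = 3 - 4 = -1
Dx = (-8)(3) - (-12)(2) = -24 + 24 = 0
Dy = (1)(-12) - (2)(-8) = -12 + 16 = 4
x = Dx/D = 0/-1 = 0
y = Dy/D = 4/-1 = -4

x = 0, y = -4


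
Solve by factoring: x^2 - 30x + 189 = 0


We need two numbers that multiply to 189 and add to -30.
Those numbers are -9 and -21 (since (-9) * (-21) = 189 and (-9) + (-21) = -30).
So x^2 - 30x + 189 = (x - 9)(x - 21) = 0
Setting each factor to zero: x = 9 or x = 21

x = 9, x = 21


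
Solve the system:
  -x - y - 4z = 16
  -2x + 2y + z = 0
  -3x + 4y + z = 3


Using Cramer's rule. Expand each determinant along the first row.
D  = (-1)*[2*1 - 1*4] - (-1)*[(-2)*1 - 1*(-3)] + (-4)*[(-2)*4 - 2*(-3)]
  = (-1)*(-2) - (-1)*(1) + (-4)*(-2) = 11
Dx = 16*[2*1 - 1*4] - (-1)*[0*1 - 1*3] + (-4)*[0*4 - 2*3]
  = 16*(-2) - (-1)*(-3) + (-4)*(-6) = -11
Dy = (-1)*[0*1 - 1*3] - 16*[(-2)*1 - 1*(-3)] + (-4)*[(-2)*3 - 0*(-3)]
  = (-1)*(-3) - 16*(1) + (-4)*(-6) = 11
Dz = (-1)*[2*3 - 0*4] - (-1)*[(-2)*3 - 0*(-3)] + 16*[(-2)*4 - 2*(-3)]
  = (-1)*(6) - (-1)*(-6) + 16*(-2) = -44
x = Dx/D = -11/11 = -1, y = Dy/D = 11/11 = 1, z = Dz/D = -44/11 = -4
Check eq1: (-1)(-1) + (-1)(1) + (-4)(-4) = 16 = 16 ✓
Check eq2: (-2)(-1) + (2)(1) + (1)(-4) = 0 = 0 ✓
Check eq3: (-3)(-1) + (4)(1) + (1)(-4) = 3 = 3 ✓

x = -1, y = 1, z = -4


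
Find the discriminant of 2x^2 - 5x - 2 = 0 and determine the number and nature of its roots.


For ax^2 + bx + c = 0, discriminant D = b^2 - 4ac
Here a = 2, b = -5, c = -2
D = (-5)^2 - 4(2)(-2) = 25 + 16 = 41

D = 41 > 0 but not a perfect square
The equation has 2 distinct real irrational roots.

Discriminant = 41, 2 distinct real irrational roots


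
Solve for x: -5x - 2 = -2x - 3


Starting with: -5x - 2 = -2x - 3
Move all x terms to left: (-5 + 2)x = -3 + 2
Simplify: -3x = -1
Divide both sides by -3: x = 1/3

x = 1/3


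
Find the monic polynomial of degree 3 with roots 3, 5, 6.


A monic polynomial with roots 3, 5, 6 is:
p(x) = (x - 3)(x - 5)(x - 6)
After multiplying by (x - 3): x - 3
After multiplying by (x - 5): x^2 - 8x + 15
After multiplying by (x - 6): x^3 - 14x^2 + 63x - 90

x^3 - 14x^2 + 63x - 90


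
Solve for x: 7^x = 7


Express both sides with the same base.
7 = 7^1
Since the bases match: x = 1

x = 1


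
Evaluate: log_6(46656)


We need the exponent such that 6^? = 46656
6^6 = 46656
Therefore log_6(46656) = 6

6


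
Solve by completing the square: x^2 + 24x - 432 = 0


Start: x^2 + 24x - 432 = 0
Move constant: x^2 + 24x = 432
Half of 24 is 12, squared is 144
Add 144 to both sides: x^2 + 24x + 144 = 576
(x + 12)^2 = 576
x + 12 = ±24
x = -12 + 24 = 12 or x = -12 - 24 = -36

x = -36, x = 12


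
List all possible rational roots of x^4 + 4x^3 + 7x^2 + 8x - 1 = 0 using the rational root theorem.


Rational root theorem: possible roots are ±p/q where:
  p divides the constant term (-1): p ∈ {1}
  q divides the leading coefficient (1): q ∈ {1}

All possible rational roots: -1, 1

-1, 1


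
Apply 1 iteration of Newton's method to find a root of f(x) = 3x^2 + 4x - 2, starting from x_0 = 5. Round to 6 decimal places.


Newton's method: x_(n+1) = x_n - f(x_n)/f'(x_n)
f(x) = 3x^2 + 4x - 2
f'(x) = 6x + 4

Iteration 1:
  f(5.000000) = 93.000000
  f'(5.000000) = 34.000000
  x_1 = 5.000000 - (93.000000)/(34.000000) = 2.264706

x_1 = 2.264706


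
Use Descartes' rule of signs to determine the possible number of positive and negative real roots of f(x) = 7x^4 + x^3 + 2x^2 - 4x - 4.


Descartes' rule of signs:

For positive roots, count sign changes in f(x) = 7x^4 + x^3 + 2x^2 - 4x - 4:
Signs of coefficients: +, +, +, -, -
Number of sign changes: 1
Possible positive real roots: 1

For negative roots, examine f(-x) = 7x^4 - x^3 + 2x^2 + 4x - 4:
Signs of coefficients: +, -, +, +, -
Number of sign changes: 3
Possible negative real roots: 3, 1

Positive roots: 1; Negative roots: 3 or 1


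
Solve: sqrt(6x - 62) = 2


Square both sides: 6x - 62 = 2^2 = 4
6x = 4 + 62 = 66
x = 11
Check: sqrt(6*11 - 62) = sqrt(4) = 2 ✓

x = 11


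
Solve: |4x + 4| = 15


An absolute value equation |expr| = 15 gives two cases:
Case 1: 4x + 4 = 15
  4x = 11, so x = 11/4
Case 2: 4x + 4 = -15
  4x = -19, so x = -19/4

x = -19/4, x = 11/4


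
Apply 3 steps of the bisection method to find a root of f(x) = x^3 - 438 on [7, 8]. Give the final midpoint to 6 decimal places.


f(x) = x^3 - 438
f(7) = -95 < 0
f(8) = 74 > 0

Step 1: midpoint = (7.000000 + 8.000000)/2 = 7.500000
  f(7.500000) = -16.125000
  f(mid) < 0, so root is in [7.500000, 8.000000]

Step 2: midpoint = (7.500000 + 8.000000)/2 = 7.750000
  f(7.750000) = 27.484375
  f(mid) > 0, so root is in [7.500000, 7.750000]

Step 3: midpoint = (7.500000 + 7.750000)/2 = 7.625000
  f(7.625000) = 5.322266
  f(mid) > 0, so root is in [7.500000, 7.625000]

midpoint = 7.625000


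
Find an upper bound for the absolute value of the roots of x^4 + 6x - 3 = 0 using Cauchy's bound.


Cauchy's bound: all roots r satisfy |r| <= 1 + max(|a_i/a_n|) for i = 0,...,n-1
where a_n is the leading coefficient.

Coefficients: [1, 0, 0, 6, -3]
Leading coefficient a_n = 1
Ratios |a_i/a_n|: 0, 0, 6, 3
Maximum ratio: 6
Cauchy's bound: |r| <= 1 + 6 = 7

Upper bound = 7


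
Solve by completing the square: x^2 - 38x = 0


Start: x^2 - 38x + 0 = 0
Move constant: x^2 - 38x = 0
Half of -38 is -19, squared is 361
Add 361 to both sides: x^2 - 38x + 361 = 361
(x - 19)^2 = 361
x - 19 = ±19
x = 19 + 19 = 38 or x = 19 - 19 = 0

x = 0, x = 38


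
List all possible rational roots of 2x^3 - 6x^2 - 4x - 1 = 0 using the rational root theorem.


Rational root theorem: possible roots are ±p/q where:
  p divides the constant term (-1): p ∈ {1}
  q divides the leading coefficient (2): q ∈ {1, 2}

All possible rational roots: -1, -1/2, 1/2, 1

-1, -1/2, 1/2, 1


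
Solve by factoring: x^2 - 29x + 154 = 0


We need two numbers that multiply to 154 and add to -29.
Those numbers are -22 and -7 (since (-22) * (-7) = 154 and (-22) + (-7) = -29).
So x^2 - 29x + 154 = (x - 22)(x - 7) = 0
Setting each factor to zero: x = 22 or x = 7

x = 7, x = 22


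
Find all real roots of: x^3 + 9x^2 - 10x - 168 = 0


Let p(x) = x^3 + 9x^2 - 10x - 168. By the rational root theorem (leading coefficient 1), any rational root is an integer divisor of 168: try ±1, ±2, ... in turn.
Test x = 1: value = -168 ≠ 0.
Test x = -1: value = -150 ≠ 0.
Test x = 2: value = -144 ≠ 0.
Test x = -2: value = -120 ≠ 0.
Test x = 3: value = -90 ≠ 0.
Test x = -3: value = -84 ≠ 0.
Test x = 4: value = 0 ✓, so (x - 4) is a factor.
Synthetic division by (x - 4): bring down 1; 1(4) + 9 = 13; 13(4) - 10 = 42; 42(4) - 168 = 0 → quotient x^2 + 13x + 42, remainder 0.
Solve the quadratic x^2 + 13x + 42 = 0: discriminant = 13^2 - 4(1)(42) = 169 - 168 = 1.
sqrt(1) = 1, so x = (-13 ± 1)/2: x = -6 or x = -7.

x = -7, x = -6, x = 4


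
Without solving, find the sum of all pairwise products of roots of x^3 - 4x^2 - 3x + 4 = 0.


By Vieta's formulas for x^3 + bx^2 + cx + d = 0:
  r1 + r2 + r3 = -b/a = 4
  r1*r2 + r1*r3 + r2*r3 = c/a = -3
  r1*r2*r3 = -d/a = -4


Sum of pairwise products = -3


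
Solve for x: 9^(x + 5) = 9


Express both sides with the same base.
9 = 9^1
Since the bases match, equate exponents: x + 5 = 1
So x = 1 - (5) = -4

x = -4


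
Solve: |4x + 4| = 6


An absolute value equation |expr| = 6 gives two cases:
Case 1: 4x + 4 = 6
  4x = 2, so x = 1/2
Case 2: 4x + 4 = -6
  4x = -10, so x = -5/2

x = -5/2, x = 1/2


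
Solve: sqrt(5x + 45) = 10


Square both sides: 5x + 45 = 10^2 = 100
5x = 100 - 45 = 55
x = 11
Check: sqrt(5*11 + 45) = sqrt(100) = 10 ✓

x = 11


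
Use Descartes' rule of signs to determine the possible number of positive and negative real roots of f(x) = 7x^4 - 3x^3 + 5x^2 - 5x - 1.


Descartes' rule of signs:

For positive roots, count sign changes in f(x) = 7x^4 - 3x^3 + 5x^2 - 5x - 1:
Signs of coefficients: +, -, +, -, -
Number of sign changes: 3
Possible positive real roots: 3, 1

For negative roots, examine f(-x) = 7x^4 + 3x^3 + 5x^2 + 5x - 1:
Signs of coefficients: +, +, +, +, -
Number of sign changes: 1
Possible negative real roots: 1

Positive roots: 3 or 1; Negative roots: 1


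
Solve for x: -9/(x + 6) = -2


Multiply both sides by (x + 6): -9 = -2(x + 6)
Distribute: -9 = -2x - 12
-2x = -9 + 12 = 3
x = -3/2

x = -3/2


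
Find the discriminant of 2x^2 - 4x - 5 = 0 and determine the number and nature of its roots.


For ax^2 + bx + c = 0, discriminant D = b^2 - 4ac
Here a = 2, b = -4, c = -5
D = (-4)^2 - 4(2)(-5) = 16 + 40 = 56

D = 56 > 0 but not a perfect square
The equation has 2 distinct real irrational roots.

Discriminant = 56, 2 distinct real irrational roots


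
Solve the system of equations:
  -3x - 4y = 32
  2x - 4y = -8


Using Cramer's rule:
Determinant D = (-3)(-4) - (2)(-4) = 12 + 8 = 20
Dx = (32)(-4) - (-8)(-4) = -128 - 32 = -160
Dy = (-3)(-8) - (2)(32) = 24 - 64 = -40
x = Dx/D = -160/20 = -8
y = Dy/D = -40/20 = -2

x = -8, y = -2


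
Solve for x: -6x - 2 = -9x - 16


Starting with: -6x - 2 = -9x - 16
Move all x terms to left: (-6 + 9)x = -16 + 2
Simplify: 3x = -14
Divide both sides by 3: x = -14/3

x = -14/3


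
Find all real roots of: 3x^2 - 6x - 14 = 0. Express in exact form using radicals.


Using the quadratic formula: x = (-b ± sqrt(b^2 - 4ac)) / (2a)
Here a = 3, b = -6, c = -14
Discriminant = b^2 - 4ac = (-6)^2 - 4(3)(-14) = 36 + 168 = 204
Since discriminant = 204 > 0, there are two real roots.
x = (6 ± 2*sqrt(51)) / 6
Simplifying: x = (3 ± sqrt(51)) / 3
Numerically: x ≈ 3.3805 or x ≈ -1.3805

x = (3 + sqrt(51)) / 3 or x = (3 - sqrt(51)) / 3


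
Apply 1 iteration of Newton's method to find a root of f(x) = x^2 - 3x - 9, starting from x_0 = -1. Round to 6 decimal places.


Newton's method: x_(n+1) = x_n - f(x_n)/f'(x_n)
f(x) = x^2 - 3x - 9
f'(x) = 2x - 3

Iteration 1:
  f(-1.000000) = -5.000000
  f'(-1.000000) = -5.000000
  x_1 = -1.000000 - (-5.000000)/(-5.000000) = -2.000000

x_1 = -2.000000


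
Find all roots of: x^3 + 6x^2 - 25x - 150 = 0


Let p(x) = x^3 + 6x^2 - 25x - 150. By the rational root theorem (leading coefficient 1), any rational root is an integer divisor of 150: try ±1, ±2, ... in turn.
Test x = 1: value = -168 ≠ 0.
Test x = -1: value = -120 ≠ 0.
Test x = 2: value = -168 ≠ 0.
Test x = -2: value = -84 ≠ 0.
Test x = 3: value = -144 ≠ 0.
Test x = -3: value = -48 ≠ 0.
Test x = 5: value = 0 ✓, so (x - 5) is a factor.
Synthetic division by (x - 5): bring down 1; 1(5) + 6 = 11; 11(5) - 25 = 30; 30(5) - 150 = 0 → quotient x^2 + 11x + 30, remainder 0.
Solve the quadratic x^2 + 11x + 30 = 0: discriminant = 11^2 - 4(1)(30) = 121 - 120 = 1.
sqrt(1) = 1, so x = (-11 ± 1)/2: x = -5 or x = -6.
Collecting all roots found:

x = -6, x = -5, x = 5


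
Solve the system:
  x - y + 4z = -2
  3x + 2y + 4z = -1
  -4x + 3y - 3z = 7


Using Cramer's rule. Expand each determinant along the first row.
D  = 1*[2*(-3) - 4*3] - (-1)*[3*(-3) - 4*(-4)] + 4*[3*3 - 2*(-4)]
  = 1*(-18) - (-1)*(7) + 4*(17) = 57
Dx = (-2)*[2*(-3) - 4*3] - (-1)*[(-1)*(-3) - 4*7] + 4*[(-1)*3 - 2*7]
  = (-2)*(-18) - (-1)*(-25) + 4*(-17) = -57
Dy = 1*[(-1)*(-3) - 4*7] - (-2)*[3*(-3) - 4*(-4)] + 4*[3*7 - (-1)*(-4)]
  = 1*(-25) - (-2)*(7) + 4*(17) = 57
Dz = 1*[2*7 - (-1)*3] - (-1)*[3*7 - (-1)*(-4)] + (-2)*[3*3 - 2*(-4)]
  = 1*(17) - (-1)*(17) + (-2)*(17) = 0
x = Dx/D = -57/57 = -1, y = Dy/D = 57/57 = 1, z = Dz/D = 0/57 = 0
Check eq1: (1)(-1) + (-1)(1) + (4)(0) = -2 = -2 ✓
Check eq2: (3)(-1) + (2)(1) + (4)(0) = -1 = -1 ✓
Check eq3: (-4)(-1) + (3)(1) + (-3)(0) = 7 = 7 ✓

x = -1, y = 1, z = 0


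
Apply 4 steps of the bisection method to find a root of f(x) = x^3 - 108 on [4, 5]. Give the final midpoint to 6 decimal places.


f(x) = x^3 - 108
f(4) = -44 < 0
f(5) = 17 > 0

Step 1: midpoint = (4.000000 + 5.000000)/2 = 4.500000
  f(4.500000) = -16.875000
  f(mid) < 0, so root is in [4.500000, 5.000000]

Step 2: midpoint = (4.500000 + 5.000000)/2 = 4.750000
  f(4.750000) = -0.828125
  f(mid) < 0, so root is in [4.750000, 5.000000]

Step 3: midpoint = (4.750000 + 5.000000)/2 = 4.875000
  f(4.875000) = 7.857422
  f(mid) > 0, so root is in [4.750000, 4.875000]

Step 4: midpoint = (4.750000 + 4.875000)/2 = 4.812500
  f(4.812500) = 3.458252
  f(mid) > 0, so root is in [4.750000, 4.812500]

midpoint = 4.812500


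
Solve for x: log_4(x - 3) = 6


Convert to exponential form: x - 3 = 4^6 = 4096
x = 4096 + 3 = 4099
Check: log_4(4099 - 3) = log_4(4096) = log_4(4096) = 6 ✓

x = 4099


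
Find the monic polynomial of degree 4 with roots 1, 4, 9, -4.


A monic polynomial with roots 1, 4, 9, -4 is:
p(x) = (x - 1)(x - 4)(x - 9)(x + 4)
After multiplying by (x - 1): x - 1
After multiplying by (x - 4): x^2 - 5x + 4
After multiplying by (x - 9): x^3 - 14x^2 + 49x - 36
After multiplying by (x + 4): x^4 - 10x^3 - 7x^2 + 160x - 144

x^4 - 10x^3 - 7x^2 + 160x - 144


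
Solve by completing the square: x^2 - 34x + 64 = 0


Start: x^2 - 34x + 64 = 0
Move constant: x^2 - 34x = -64
Half of -34 is -17, squared is 289
Add 289 to both sides: x^2 - 34x + 289 = 225
(x - 17)^2 = 225
x - 17 = ±15
x = 17 + 15 = 32 or x = 17 - 15 = 2

x = 2, x = 32


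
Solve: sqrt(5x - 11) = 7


Square both sides: 5x - 11 = 7^2 = 49
5x = 49 + 11 = 60
x = 12
Check: sqrt(5*12 - 11) = sqrt(49) = 7 ✓

x = 12


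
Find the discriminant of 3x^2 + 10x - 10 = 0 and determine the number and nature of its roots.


For ax^2 + bx + c = 0, discriminant D = b^2 - 4ac
Here a = 3, b = 10, c = -10
D = (10)^2 - 4(3)(-10) = 100 + 120 = 220

D = 220 > 0 but not a perfect square
The equation has 2 distinct real irrational roots.

Discriminant = 220, 2 distinct real irrational roots


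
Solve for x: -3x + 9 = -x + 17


Starting with: -3x + 9 = -x + 17
Move all x terms to left: (-3 + 1)x = 17 - 9
Simplify: -2x = 8
Divide both sides by -2: x = -4

x = -4


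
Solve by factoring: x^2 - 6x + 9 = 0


We need two numbers that multiply to 9 and add to -6.
Those numbers are -3 and -3 (since (-3) * (-3) = 9 and (-3) + (-3) = -6).
So x^2 - 6x + 9 = (x - 3)(x - 3) = 0
Setting each factor to zero: x = 3 or x = 3

x = 3


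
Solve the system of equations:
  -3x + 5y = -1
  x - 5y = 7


Using Cramer's rule:
Determinant D = (-3)(-5) - (1)(5) = 15 - 5 = 10
Dx = (-1)(-5) - (7)(5) = 5 - 35 = -30
Dy = (-3)(7) - (1)(-1) = -21 + 1 = -20
x = Dx/D = -30/10 = -3
y = Dy/D = -20/10 = -2

x = -3, y = -2


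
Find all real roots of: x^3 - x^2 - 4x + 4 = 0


Let p(x) = x^3 - x^2 - 4x + 4. By the rational root theorem (leading coefficient 1), any rational root is an integer divisor of 4: try ±1, ±2, ... in turn.
Test x = 1: value = 0 ✓, so (x - 1) is a factor.
Synthetic division by (x - 1): bring down 1; 1(1) - 1 = 0; 0(1) - 4 = -4; (-4)(1) + 4 = 0 → quotient x^2 - 4, remainder 0.
Solve the quadratic x^2 - 4 = 0: discriminant = 0^2 - 4(1)(-4) = 0 + 16 = 16.
sqrt(16) = 4, so x = (0 ± 4)/2: x = 2 or x = -2.

x = -2, x = 1, x = 2


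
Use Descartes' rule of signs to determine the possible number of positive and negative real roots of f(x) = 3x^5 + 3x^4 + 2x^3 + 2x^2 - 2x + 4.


Descartes' rule of signs:

For positive roots, count sign changes in f(x) = 3x^5 + 3x^4 + 2x^3 + 2x^2 - 2x + 4:
Signs of coefficients: +, +, +, +, -, +
Number of sign changes: 2
Possible positive real roots: 2, 0

For negative roots, examine f(-x) = -3x^5 + 3x^4 - 2x^3 + 2x^2 + 2x + 4:
Signs of coefficients: -, +, -, +, +, +
Number of sign changes: 3
Possible negative real roots: 3, 1

Positive roots: 2 or 0; Negative roots: 3 or 1


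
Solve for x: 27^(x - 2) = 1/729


Express both sides with the same base.
1/729 = 27^(-2)
Since the bases match, equate exponents: x - 2 = -2
So x = -2 - (-2) = 0

x = 0


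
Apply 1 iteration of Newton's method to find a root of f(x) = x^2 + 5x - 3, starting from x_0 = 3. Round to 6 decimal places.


Newton's method: x_(n+1) = x_n - f(x_n)/f'(x_n)
f(x) = x^2 + 5x - 3
f'(x) = 2x + 5

Iteration 1:
  f(3.000000) = 21.000000
  f'(3.000000) = 11.000000
  x_1 = 3.000000 - (21.000000)/(11.000000) = 1.090909

x_1 = 1.090909


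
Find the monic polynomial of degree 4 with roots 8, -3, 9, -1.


A monic polynomial with roots 8, -3, 9, -1 is:
p(x) = (x - 8)(x + 3)(x - 9)(x + 1)
After multiplying by (x - 8): x - 8
After multiplying by (x + 3): x^2 - 5x - 24
After multiplying by (x - 9): x^3 - 14x^2 + 21x + 216
After multiplying by (x + 1): x^4 - 13x^3 + 7x^2 + 237x + 216

x^4 - 13x^3 + 7x^2 + 237x + 216


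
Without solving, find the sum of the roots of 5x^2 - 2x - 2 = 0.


By Vieta's formulas for ax^2 + bx + c = 0:
  Sum of roots = -b/a
  Product of roots = c/a

Here a = 5, b = -2, c = -2
Sum = -(-2)/5 = 2/5
Product = -2/5 = -2/5

Sum = 2/5


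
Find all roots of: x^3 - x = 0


The constant term is 0, so x = 0 is a root. Factor out x:
  x^2 - 1 = 0
Solve the quadratic x^2 - 1 = 0: discriminant = 0^2 - 4(1)(-1) = 0 + 4 = 4.
sqrt(4) = 2, so x = (0 ± 2)/2: x = 1 or x = -1.
Collecting all roots found:

x = -1, x = 0, x = 1


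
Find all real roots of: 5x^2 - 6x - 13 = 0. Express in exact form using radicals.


Using the quadratic formula: x = (-b ± sqrt(b^2 - 4ac)) / (2a)
Here a = 5, b = -6, c = -13
Discriminant = b^2 - 4ac = (-6)^2 - 4(5)(-13) = 36 + 260 = 296
Since discriminant = 296 > 0, there are two real roots.
x = (6 ± 2*sqrt(74)) / 10
Simplifying: x = (3 ± sqrt(74)) / 5
Numerically: x ≈ 2.3205 or x ≈ -1.1205

x = (3 + sqrt(74)) / 5 or x = (3 - sqrt(74)) / 5


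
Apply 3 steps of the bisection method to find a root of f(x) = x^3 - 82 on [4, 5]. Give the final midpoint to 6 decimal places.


f(x) = x^3 - 82
f(4) = -18 < 0
f(5) = 43 > 0

Step 1: midpoint = (4.000000 + 5.000000)/2 = 4.500000
  f(4.500000) = 9.125000
  f(mid) > 0, so root is in [4.000000, 4.500000]

Step 2: midpoint = (4.000000 + 4.500000)/2 = 4.250000
  f(4.250000) = -5.234375
  f(mid) < 0, so root is in [4.250000, 4.500000]

Step 3: midpoint = (4.250000 + 4.500000)/2 = 4.375000
  f(4.375000) = 1.740234
  f(mid) > 0, so root is in [4.250000, 4.375000]

midpoint = 4.375000


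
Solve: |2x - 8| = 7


An absolute value equation |expr| = 7 gives two cases:
Case 1: 2x - 8 = 7
  2x = 15, so x = 15/2
Case 2: 2x - 8 = -7
  2x = 1, so x = 1/2

x = 1/2, x = 15/2


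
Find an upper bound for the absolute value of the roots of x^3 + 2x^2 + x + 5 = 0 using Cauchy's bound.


Cauchy's bound: all roots r satisfy |r| <= 1 + max(|a_i/a_n|) for i = 0,...,n-1
where a_n is the leading coefficient.

Coefficients: [1, 2, 1, 5]
Leading coefficient a_n = 1
Ratios |a_i/a_n|: 2, 1, 5
Maximum ratio: 5
Cauchy's bound: |r| <= 1 + 5 = 6

Upper bound = 6


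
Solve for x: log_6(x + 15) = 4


Convert to exponential form: x + 15 = 6^4 = 1296
x = 1296 - 15 = 1281
Check: log_6(1281 + 15) = log_6(1296) = log_6(1296) = 4 ✓

x = 1281


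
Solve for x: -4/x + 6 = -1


Subtract 6 from both sides: -4/x = -7
Multiply both sides by x: -4 = -7 * x
Divide by -7: x = 4/7

x = 4/7


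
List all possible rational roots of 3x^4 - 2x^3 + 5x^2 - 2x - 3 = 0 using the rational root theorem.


Rational root theorem: possible roots are ±p/q where:
  p divides the constant term (-3): p ∈ {1, 3}
  q divides the leading coefficient (3): q ∈ {1, 3}

All possible rational roots: -3, -1, -1/3, 1/3, 1, 3

-3, -1, -1/3, 1/3, 1, 3


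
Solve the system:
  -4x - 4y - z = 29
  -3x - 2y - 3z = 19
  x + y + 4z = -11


Using Cramer's rule. Expand each determinant along the first row.
D  = (-4)*[(-2)*4 - (-3)*1] - (-4)*[(-3)*4 - (-3)*1] + (-1)*[(-3)*1 - (-2)*1]
  = (-4)*(-5) - (-4)*(-9) + (-1)*(-1) = -15
Dx = 29*[(-2)*4 - (-3)*1] - (-4)*[19*4 - (-3)*(-11)] + (-1)*[19*1 - (-2)*(-11)]
  = 29*(-5) - (-4)*(43) + (-1)*(-3) = 30
Dy = (-4)*[19*4 - (-3)*(-11)] - 29*[(-3)*4 - (-3)*1] + (-1)*[(-3)*(-11) - 19*1]
  = (-4)*(43) - 29*(-9) + (-1)*(14) = 75
Dz = (-4)*[(-2)*(-11) - 19*1] - (-4)*[(-3)*(-11) - 19*1] + 29*[(-3)*1 - (-2)*1]
  = (-4)*(3) - (-4)*(14) + 29*(-1) = 15
x = Dx/D = 30/-15 = -2, y = Dy/D = 75/-15 = -5, z = Dz/D = 15/-15 = -1
Check eq1: (-4)(-2) + (-4)(-5) + (-1)(-1) = 29 = 29 ✓
Check eq2: (-3)(-2) + (-2)(-5) + (-3)(-1) = 19 = 19 ✓
Check eq3: (1)(-2) + (1)(-5) + (4)(-1) = -11 = -11 ✓

x = -2, y = -5, z = -1


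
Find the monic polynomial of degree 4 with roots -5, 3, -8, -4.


A monic polynomial with roots -5, 3, -8, -4 is:
p(x) = (x + 5)(x - 3)(x + 8)(x + 4)
After multiplying by (x + 5): x + 5
After multiplying by (x - 3): x^2 + 2x - 15
After multiplying by (x + 8): x^3 + 10x^2 + x - 120
After multiplying by (x + 4): x^4 + 14x^3 + 41x^2 - 116x - 480

x^4 + 14x^3 + 41x^2 - 116x - 480


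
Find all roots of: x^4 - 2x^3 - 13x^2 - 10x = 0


The constant term is 0, so x = 0 is a root. Factor out x:
  x^3 - 2x^2 - 13x - 10 = 0
Let p(x) = x^3 - 2x^2 - 13x - 10. By the rational root theorem (leading coefficient 1), any rational root is an integer divisor of 10: try ±1, ±2, ... in turn.
Test x = 1: value = -24 ≠ 0.
Test x = -1: value = 0 ✓, so (x + 1) is a factor.
Synthetic division by (x + 1): bring down 1; 1(-1) - 2 = -3; (-3)(-1) - 13 = -10; (-10)(-1) - 10 = 0 → quotient x^2 - 3x - 10, remainder 0.
Solve the quadratic x^2 - 3x - 10 = 0: discriminant = (-3)^2 - 4(1)(-10) = 9 + 40 = 49.
sqrt(49) = 7, so x = (3 ± 7)/2: x = 5 or x = -2.
Collecting all roots found:

x = -2, x = -1, x = 0, x = 5


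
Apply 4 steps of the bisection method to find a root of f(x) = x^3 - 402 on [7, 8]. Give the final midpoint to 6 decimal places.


f(x) = x^3 - 402
f(7) = -59 < 0
f(8) = 110 > 0

Step 1: midpoint = (7.000000 + 8.000000)/2 = 7.500000
  f(7.500000) = 19.875000
  f(mid) > 0, so root is in [7.000000, 7.500000]

Step 2: midpoint = (7.000000 + 7.500000)/2 = 7.250000
  f(7.250000) = -20.921875
  f(mid) < 0, so root is in [7.250000, 7.500000]

Step 3: midpoint = (7.250000 + 7.500000)/2 = 7.375000
  f(7.375000) = -0.869141
  f(mid) < 0, so root is in [7.375000, 7.500000]

Step 4: midpoint = (7.375000 + 7.500000)/2 = 7.437500
  f(7.437500) = 9.415771
  f(mid) > 0, so root is in [7.375000, 7.437500]

midpoint = 7.437500


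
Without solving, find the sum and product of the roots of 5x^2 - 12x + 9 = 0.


By Vieta's formulas for ax^2 + bx + c = 0:
  Sum of roots = -b/a
  Product of roots = c/a

Here a = 5, b = -12, c = 9
Sum = -(-12)/5 = 12/5
Product = 9/5 = 9/5

Sum = 12/5, Product = 9/5


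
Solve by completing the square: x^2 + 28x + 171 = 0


Start: x^2 + 28x + 171 = 0
Move constant: x^2 + 28x = -171
Half of 28 is 14, squared is 196
Add 196 to both sides: x^2 + 28x + 196 = 25
(x + 14)^2 = 25
x + 14 = ±5
x = -14 + 5 = -9 or x = -14 - 5 = -19

x = -19, x = -9


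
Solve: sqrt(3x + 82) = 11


Square both sides: 3x + 82 = 11^2 = 121
3x = 121 - 82 = 39
x = 13
Check: sqrt(3*13 + 82) = sqrt(121) = 11 ✓

x = 13


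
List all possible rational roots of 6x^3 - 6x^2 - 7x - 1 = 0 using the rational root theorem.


Rational root theorem: possible roots are ±p/q where:
  p divides the constant term (-1): p ∈ {1}
  q divides the leading coefficient (6): q ∈ {1, 2, 3, 6}

All possible rational roots: -1, -1/2, -1/3, -1/6, 1/6, 1/3, 1/2, 1

-1, -1/2, -1/3, -1/6, 1/6, 1/3, 1/2, 1


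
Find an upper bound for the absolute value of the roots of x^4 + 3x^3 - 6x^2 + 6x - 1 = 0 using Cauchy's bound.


Cauchy's bound: all roots r satisfy |r| <= 1 + max(|a_i/a_n|) for i = 0,...,n-1
where a_n is the leading coefficient.

Coefficients: [1, 3, -6, 6, -1]
Leading coefficient a_n = 1
Ratios |a_i/a_n|: 3, 6, 6, 1
Maximum ratio: 6
Cauchy's bound: |r| <= 1 + 6 = 7

Upper bound = 7


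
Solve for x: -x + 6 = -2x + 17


Starting with: -x + 6 = -2x + 17
Move all x terms to left: (-1 + 2)x = 17 - 6
Simplify: x = 11
Divide both sides by 1: x = 11

x = 11


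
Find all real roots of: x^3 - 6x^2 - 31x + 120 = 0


Let p(x) = x^3 - 6x^2 - 31x + 120. By the rational root theorem (leading coefficient 1), any rational root is an integer divisor of 120: try ±1, ±2, ... in turn.
Test x = 1: value = 84 ≠ 0.
Test x = -1: value = 144 ≠ 0.
Test x = 2: value = 42 ≠ 0.
Test x = -2: value = 150 ≠ 0.
Test x = 3: value = 0 ✓, so (x - 3) is a factor.
Synthetic division by (x - 3): bring down 1; 1(3) - 6 = -3; (-3)(3) - 31 = -40; (-40)(3) + 120 = 0 → quotient x^2 - 3x - 40, remainder 0.
Solve the quadratic x^2 - 3x - 40 = 0: discriminant = (-3)^2 - 4(1)(-40) = 9 + 160 = 169.
sqrt(169) = 13, so x = (3 ± 13)/2: x = 8 or x = -5.

x = -5, x = 3, x = 8


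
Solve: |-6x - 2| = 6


An absolute value equation |expr| = 6 gives two cases:
Case 1: -6x - 2 = 6
  -6x = 8, so x = -4/3
Case 2: -6x - 2 = -6
  -6x = -4, so x = 2/3

x = -4/3, x = 2/3


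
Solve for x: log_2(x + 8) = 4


Convert to exponential form: x + 8 = 2^4 = 16
x = 16 - 8 = 8
Check: log_2(8 + 8) = log_2(16) = log_2(16) = 4 ✓

x = 8


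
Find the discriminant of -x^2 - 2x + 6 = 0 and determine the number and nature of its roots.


For ax^2 + bx + c = 0, discriminant D = b^2 - 4ac
Here a = -1, b = -2, c = 6
D = (-2)^2 - 4(-1)(6) = 4 + 24 = 28

D = 28 > 0 but not a perfect square
The equation has 2 distinct real irrational roots.

Discriminant = 28, 2 distinct real irrational roots


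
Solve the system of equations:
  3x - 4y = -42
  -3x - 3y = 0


Using Cramer's rule:
Determinant D = (3)(-3) - (-3)(-4) = -9 - 12 = -21
Dx = (-42)(-3) - (0)(-4) = 126 - 0 = 126
Dy = (3)(0) - (-3)(-42) = 0 - 126 = -126
x = Dx/D = 126/-21 = -6
y = Dy/D = -126/-21 = 6

x = -6, y = 6


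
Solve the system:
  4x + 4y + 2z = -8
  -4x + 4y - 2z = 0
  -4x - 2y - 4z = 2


Using Cramer's rule. Expand each determinant along the first row.
D  = 4*[4*(-4) - (-2)*(-2)] - 4*[(-4)*(-4) - (-2)*(-4)] + 2*[(-4)*(-2) - 4*(-4)]
  = 4*(-20) - 4*(8) + 2*(24) = -64
Dx = (-8)*[4*(-4) - (-2)*(-2)] - 4*[0*(-4) - (-2)*2] + 2*[0*(-2) - 4*2]
  = (-8)*(-20) - 4*(4) + 2*(-8) = 128
Dy = 4*[0*(-4) - (-2)*2] - (-8)*[(-4)*(-4) - (-2)*(-4)] + 2*[(-4)*2 - 0*(-4)]
  = 4*(4) - (-8)*(8) + 2*(-8) = 64
Dz = 4*[4*2 - 0*(-2)] - 4*[(-4)*2 - 0*(-4)] + (-8)*[(-4)*(-2) - 4*(-4)]
  = 4*(8) - 4*(-8) + (-8)*(24) = -128
x = Dx/D = 128/-64 = -2, y = Dy/D = 64/-64 = -1, z = Dz/D = -128/-64 = 2
Check eq1: (4)(-2) + (4)(-1) + (2)(2) = -8 = -8 ✓
Check eq2: (-4)(-2) + (4)(-1) + (-2)(2) = 0 = 0 ✓
Check eq3: (-4)(-2) + (-2)(-1) + (-4)(2) = 2 = 2 ✓

x = -2, y = -1, z = 2


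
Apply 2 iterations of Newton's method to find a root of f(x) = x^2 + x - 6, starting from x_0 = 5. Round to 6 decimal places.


Newton's method: x_(n+1) = x_n - f(x_n)/f'(x_n)
f(x) = x^2 + x - 6
f'(x) = 2x + 1

Iteration 1:
  f(5.000000) = 24.000000
  f'(5.000000) = 11.000000
  x_1 = 5.000000 - (24.000000)/(11.000000) = 2.818182

Iteration 2:
  f(2.818182) = 4.760331
  f'(2.818182) = 6.636364
  x_2 = 2.818182 - (4.760331)/(6.636364) = 2.100872

x_2 = 2.100872


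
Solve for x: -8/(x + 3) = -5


Multiply both sides by (x + 3): -8 = -5(x + 3)
Distribute: -8 = -5x - 15
-5x = -8 + 15 = 7
x = -7/5

x = -7/5


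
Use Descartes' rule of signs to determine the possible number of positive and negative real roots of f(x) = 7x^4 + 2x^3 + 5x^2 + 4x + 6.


Descartes' rule of signs:

For positive roots, count sign changes in f(x) = 7x^4 + 2x^3 + 5x^2 + 4x + 6:
Signs of coefficients: +, +, +, +, +
Number of sign changes: 0
Possible positive real roots: 0

For negative roots, examine f(-x) = 7x^4 - 2x^3 + 5x^2 - 4x + 6:
Signs of coefficients: +, -, +, -, +
Number of sign changes: 4
Possible negative real roots: 4, 2, 0

Positive roots: 0; Negative roots: 4 or 2 or 0


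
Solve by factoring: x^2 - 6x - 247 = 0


We need two numbers that multiply to -247 and add to -6.
Those numbers are 13 and -19 (since 13 * (-19) = -247 and 13 + (-19) = -6).
So x^2 - 6x - 247 = (x + 13)(x - 19) = 0
Setting each factor to zero: x = -13 or x = 19

x = -13, x = 19


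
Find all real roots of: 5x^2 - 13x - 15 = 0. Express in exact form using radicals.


Using the quadratic formula: x = (-b ± sqrt(b^2 - 4ac)) / (2a)
Here a = 5, b = -13, c = -15
Discriminant = b^2 - 4ac = (-13)^2 - 4(5)(-15) = 169 + 300 = 469
Since discriminant = 469 > 0, there are two real roots.
x = (13 ± sqrt(469)) / 10
Numerically: x ≈ 3.4656 or x ≈ -0.8656

x = (13 + sqrt(469)) / 10 or x = (13 - sqrt(469)) / 10


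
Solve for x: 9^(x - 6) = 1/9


Express both sides with the same base.
1/9 = 9^(-1)
Since the bases match, equate exponents: x - 6 = -1
So x = -1 - (-6) = 5

x = 5


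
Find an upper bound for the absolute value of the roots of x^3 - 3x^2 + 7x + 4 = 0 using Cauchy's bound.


Cauchy's bound: all roots r satisfy |r| <= 1 + max(|a_i/a_n|) for i = 0,...,n-1
where a_n is the leading coefficient.

Coefficients: [1, -3, 7, 4]
Leading coefficient a_n = 1
Ratios |a_i/a_n|: 3, 7, 4
Maximum ratio: 7
Cauchy's bound: |r| <= 1 + 7 = 8

Upper bound = 8
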